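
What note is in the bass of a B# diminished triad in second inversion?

F#

B# diminished is B#–D#–F#. Second inversion places the fifth in the bass: F#.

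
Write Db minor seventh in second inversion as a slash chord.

Dbm7/Ab

Second inversion of Db minor seventh has the fifth (Ab) in the bass. As a slash chord: Dbm7/Ab.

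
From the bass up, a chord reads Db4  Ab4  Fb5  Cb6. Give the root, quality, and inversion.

Db minor seventh, root position

Reducing to letter names: Db, Ab, Fb, Cb. These stack in thirds as Db–Fb–Ab–Cb — a Db minor seventh chord.
The lowest note is Db, the root of the chord, so this is root position (figured bass 7).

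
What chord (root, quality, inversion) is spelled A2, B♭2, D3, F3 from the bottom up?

Reducing to letter names: A, Bb, D, F. These stack in thirds as Bb–D–F–A — a Bb major seventh chord.
The lowest note is A, the seventh of the chord, so this is third inversion (figured bass 4/2).

Bb major seventh, third inversion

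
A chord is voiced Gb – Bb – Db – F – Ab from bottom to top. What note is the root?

Gb

Gb, Bb, Db, F, Ab are the tones of a Gb major ninth chord (Gb–Bb–Db–F–Ab), making Gb the root.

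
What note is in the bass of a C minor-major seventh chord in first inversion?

Eb

In first inversion the third is lowest. For C minor-major seventh (C–Eb–G–B) that is Eb.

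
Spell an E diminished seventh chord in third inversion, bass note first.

Db, E, G, Bb

E diminished seventh is E–G–Bb–Db. Third inversion puts the seventh (Db) in the bass, with the remaining tones above: Db, E, G, Bb.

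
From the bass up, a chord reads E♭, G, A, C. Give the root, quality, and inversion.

The distinct note names are Eb, G, A, C. Stacked in thirds they read A–C–Eb–G, which is a half-diminished seventh chord on A.
Eb is the fifth of A half-diminished seventh; fifth in the bass means second inversion (figured bass 4/3).

A half-diminished seventh, second inversion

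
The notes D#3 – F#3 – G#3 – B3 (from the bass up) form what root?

G#

The distinct letter names are D#, F#, G#, B. Arranged as a stack of thirds they read G#–B–D#–F#, so G# is the root (a G# minor seventh chord).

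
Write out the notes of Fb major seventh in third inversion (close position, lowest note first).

Eb, Fb, Ab, Cb

Fb major seventh is Fb–Ab–Cb–Eb. Third inversion puts the seventh (Eb) in the bass, with the remaining tones above: Eb, Fb, Ab, Cb.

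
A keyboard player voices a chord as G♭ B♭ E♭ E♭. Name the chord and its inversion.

Reducing to letter names: Gb, Bb, Eb. These stack in thirds as Eb–Gb–Bb — an Eb minor triad.
The lowest note is Gb, the third of the chord, so this is first inversion (figured bass 6).

Eb minor, first inversion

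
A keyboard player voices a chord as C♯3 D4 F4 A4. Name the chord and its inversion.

The pitch classes C#, D, F, A arrange in thirds as D–F–A–C#: a D minor-major seventh chord.
The lowest note is C#, the seventh of the chord, so this is third inversion (figured bass 4/2).

D minor-major seventh, third inversion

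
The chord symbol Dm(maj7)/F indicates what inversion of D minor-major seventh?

Dm(maj7)/F means D minor-major seventh with F in the bass. F is the third of D minor-major seventh (D–F–A–C#), so this is first inversion.

first inversion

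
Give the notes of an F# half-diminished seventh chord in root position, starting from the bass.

F# half-diminished seventh is F#–A–C–E. Root position puts the root (F#) in the bass, with the remaining tones above: F#, A, C, E.

F#, A, C, E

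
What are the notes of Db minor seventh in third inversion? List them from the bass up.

Spelling Db minor seventh: Db–Fb–Ab–Cb. In third inversion the seventh is bass, giving Cb, Db, Fb, Ab from the bottom.

Cb, Db, Fb, Ab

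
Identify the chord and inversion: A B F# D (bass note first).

B minor seventh, third inversion

The distinct note names are A, B, F#, D. Stacked in thirds they read B–D–F#–A, which is a minor seventh chord on B.
The lowest note is A, the seventh of the chord, so this is third inversion (figured bass 4/2).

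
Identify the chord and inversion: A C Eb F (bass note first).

F dominant seventh, first inversion

Reducing to letter names: A, C, Eb, F. These stack in thirds as F–A–C–Eb — an F dominant seventh chord.
A is the third of F dominant seventh; third in the bass means first inversion (figured bass 6/5).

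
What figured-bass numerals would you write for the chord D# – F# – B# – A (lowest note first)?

The notes D#, F#, B#, A stack in thirds as B#–D#–F#–A — a B# diminished seventh chord. The bass D# is the third, so this is first inversion: figured 6/5.

6/5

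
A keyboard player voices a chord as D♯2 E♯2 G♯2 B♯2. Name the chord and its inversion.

The distinct note names are D#, E#, G#, B#. Stacked in thirds they read E#–G#–B#–D#, which is a minor seventh chord on E#.
With the seventh (D#) in the bass, the chord is in third inversion (figured bass 4/2).

E# minor seventh, third inversion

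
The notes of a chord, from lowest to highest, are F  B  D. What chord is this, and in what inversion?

B diminished, second inversion

The pitch classes F, B, D arrange in thirds as B–D–F: a B diminished triad.
The lowest note is F, the fifth of the chord, so this is second inversion (figured bass 6/4).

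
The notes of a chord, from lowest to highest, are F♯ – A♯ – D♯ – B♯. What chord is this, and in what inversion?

B# half-diminished seventh, second inversion

Reducing to letter names: F#, A#, D#, B#. These stack in thirds as B#–D#–F#–A# — a B# half-diminished seventh chord.
With the fifth (F#) in the bass, the chord is in second inversion (figured bass 4/3).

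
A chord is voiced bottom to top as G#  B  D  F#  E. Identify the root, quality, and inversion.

E dominant ninth, first inversion

The pitch classes G#, B, D, F#, E arrange in thirds as E–G#–B–D–F#: an E dominant ninth chord.
G# is the third of E dominant ninth; third in the bass means first inversion.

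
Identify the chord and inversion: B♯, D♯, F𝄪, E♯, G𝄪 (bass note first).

The pitch classes B#, D#, F##, E#, G## arrange in thirds as E#–G##–B#–D#–F##: an E# dominant ninth chord.
B# is the fifth of E# dominant ninth; fifth in the bass means second inversion.

E# dominant ninth, second inversion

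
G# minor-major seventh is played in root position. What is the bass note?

G#

The root of G# minor-major seventh (G#–B–D#–F##) is G#; that is the bass in root position.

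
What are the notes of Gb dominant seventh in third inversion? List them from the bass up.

Fb, Gb, Bb, Db

The chord tones are Gb–Bb–Db–Fb. With the seventh (Fb) lowest for third inversion: Fb, Gb, Bb, Db.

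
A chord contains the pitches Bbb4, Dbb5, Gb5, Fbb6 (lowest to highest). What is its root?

Gb

Reordering Bbb, Dbb, Gb, Fbb into stacked thirds gives Gb–Bbb–Dbb–Fbb; the bottom of that stack, Gb, is the root.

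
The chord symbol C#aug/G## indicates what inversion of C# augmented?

second inversion

C#aug/G## means C# augmented with G## in the bass. G## is the fifth of C# augmented (C#–E#–G##), so this is second inversion.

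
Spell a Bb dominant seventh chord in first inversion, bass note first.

D, F, Ab, Bb

The chord tones are Bb–D–F–Ab. With the third (D) lowest for first inversion: D, F, Ab, Bb.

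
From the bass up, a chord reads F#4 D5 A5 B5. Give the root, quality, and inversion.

B minor seventh, second inversion

The pitch classes F#, D, A, B arrange in thirds as B–D–F#–A: a B minor seventh chord.
F# is the fifth of B minor seventh; fifth in the bass means second inversion (figured bass 4/3).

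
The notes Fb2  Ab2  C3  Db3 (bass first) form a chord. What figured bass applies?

The notes Fb, Ab, C, Db stack in thirds as Db–Fb–Ab–C — a Db minor-major seventh chord. The bass Fb is the third, so this is first inversion: figured 6/5.

6/5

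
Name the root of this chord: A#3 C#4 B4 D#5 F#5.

B

A#, C#, B, D#, F# are the tones of a B major ninth chord (B–D#–F#–A#–C#), making B the root.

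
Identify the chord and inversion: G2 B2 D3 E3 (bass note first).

The distinct note names are G, B, D, E. Stacked in thirds they read E–G–B–D, which is a minor seventh chord on E.
G is the third of E minor seventh; third in the bass means first inversion (figured bass 6/5).

E minor seventh, first inversion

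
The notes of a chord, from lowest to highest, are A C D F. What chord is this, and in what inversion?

Reducing to letter names: A, C, D, F. These stack in thirds as D–F–A–C — a D minor seventh chord.
With the fifth (A) in the bass, the chord is in second inversion (figured bass 4/3).

D minor seventh, second inversion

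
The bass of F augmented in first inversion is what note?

F augmented is F–A–C#. First inversion places the third in the bass: A.

A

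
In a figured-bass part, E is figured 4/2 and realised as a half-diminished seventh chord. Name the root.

The figures 4/2 mean the seventh of the chord is in the bass. If E is the seventh of a half-diminished seventh chord, the root is F# (chord tones F#–A–C–E).

F#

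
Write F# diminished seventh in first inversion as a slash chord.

First inversion of F# diminished seventh has the third (A) in the bass. As a slash chord: F#dim7/A.

F#dim7/A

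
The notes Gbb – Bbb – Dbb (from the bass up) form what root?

Gbb

Gbb, Bbb, Dbb are the tones of a Gbb major triad (Gbb–Bbb–Dbb), making Gbb the root.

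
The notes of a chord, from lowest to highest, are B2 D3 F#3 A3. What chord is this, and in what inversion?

The distinct note names are B, D, F#, A. Stacked in thirds they read B–D–F#–A, which is a minor seventh chord on B.
With the root (B) in the bass, the chord is in root position (figured bass 7).

B minor seventh, root position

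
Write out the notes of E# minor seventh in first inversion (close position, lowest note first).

G#, B#, D#, E#

The chord tones are E#–G#–B#–D#. With the third (G#) lowest for first inversion: G#, B#, D#, E#.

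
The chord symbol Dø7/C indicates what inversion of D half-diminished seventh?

third inversion

Dø7/C means D half-diminished seventh with C in the bass. C is the seventh of D half-diminished seventh (D–F–Ab–C), so this is third inversion.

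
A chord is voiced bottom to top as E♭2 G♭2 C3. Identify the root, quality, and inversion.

The distinct note names are Eb, Gb, C. Stacked in thirds they read C–Eb–Gb, which is a diminished triad on C.
Eb is the third of C diminished; third in the bass means first inversion (figured bass 6).

C diminished, first inversion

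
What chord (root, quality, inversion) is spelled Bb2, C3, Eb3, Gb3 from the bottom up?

The pitch classes Bb, C, Eb, Gb arrange in thirds as C–Eb–Gb–Bb: a C half-diminished seventh chord.
The lowest note is Bb, the seventh of the chord, so this is third inversion (figured bass 4/2).

C half-diminished seventh, third inversion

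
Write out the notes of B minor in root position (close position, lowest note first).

Spelling B minor: B–D–F#. In root position the root is bass, giving B, D, F# from the bottom.

B, D, F#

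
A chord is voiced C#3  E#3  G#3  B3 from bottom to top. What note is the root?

The distinct letter names are C#, E#, G#, B. Arranged as a stack of thirds they read C#–E#–G#–B, so C# is the root (a C# dominant seventh chord).

C#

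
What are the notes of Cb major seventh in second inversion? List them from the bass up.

The chord tones are Cb–Eb–Gb–Bb. With the fifth (Gb) lowest for second inversion: Gb, Bb, Cb, Eb.

Gb, Bb, Cb, Eb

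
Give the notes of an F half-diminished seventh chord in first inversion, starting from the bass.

Ab, Cb, Eb, F

F half-diminished seventh is F–Ab–Cb–Eb. First inversion puts the third (Ab) in the bass, with the remaining tones above: Ab, Cb, Eb, F.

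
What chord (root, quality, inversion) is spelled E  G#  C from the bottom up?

C augmented, first inversion

Reducing to letter names: E, G#, C. These stack in thirds as C–E–G# — a C augmented triad.
With the third (E) in the bass, the chord is in first inversion (figured bass 6).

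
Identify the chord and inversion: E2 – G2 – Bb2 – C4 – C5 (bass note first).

Reducing to letter names: E, G, Bb, C. These stack in thirds as C–E–G–Bb — a C dominant seventh chord.
E is the third of C dominant seventh; third in the bass means first inversion (figured bass 6/5).

C dominant seventh, first inversion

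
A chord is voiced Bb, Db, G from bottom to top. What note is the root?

G

The distinct letter names are Bb, Db, G. Arranged as a stack of thirds they read G–Bb–Db, so G is the root (a G diminished triad).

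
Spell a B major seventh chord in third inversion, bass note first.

B major seventh is B–D#–F#–A#. Third inversion puts the seventh (A#) in the bass, with the remaining tones above: A#, B, D#, F#.

A#, B, D#, F#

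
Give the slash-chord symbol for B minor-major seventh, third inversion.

Bm(maj7)/A#

Third inversion of B minor-major seventh has the seventh (A#) in the bass. As a slash chord: Bm(maj7)/A#.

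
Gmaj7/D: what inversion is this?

Gmaj7/D means G major seventh with D in the bass. D is the fifth of G major seventh (G–B–D–F#), so this is second inversion.

second inversion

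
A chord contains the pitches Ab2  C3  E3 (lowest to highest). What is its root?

Ab, C, E are the tones of an Ab augmented triad (Ab–C–E), making Ab the root.

Ab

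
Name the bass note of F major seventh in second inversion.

The fifth of F major seventh (F–A–C–E) is C; that is the bass in second inversion.

C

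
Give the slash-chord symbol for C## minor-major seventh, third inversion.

Third inversion of C## minor-major seventh has the seventh (B##) in the bass. As a slash chord: C##m(maj7)/B##.

C##m(maj7)/B##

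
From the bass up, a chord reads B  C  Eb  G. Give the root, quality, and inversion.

C minor-major seventh, third inversion

The distinct note names are B, C, Eb, G. Stacked in thirds they read C–Eb–G–B, which is a minor-major seventh chord on C.
B is the seventh of C minor-major seventh; seventh in the bass means third inversion (figured bass 4/2).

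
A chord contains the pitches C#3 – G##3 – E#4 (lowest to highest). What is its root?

Reordering C#, G##, E# into stacked thirds gives C#–E#–G##; the bottom of that stack, C#, is the root.

C#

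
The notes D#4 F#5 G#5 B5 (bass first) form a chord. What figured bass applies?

The notes D#, F#, G#, B stack in thirds as G#–B–D#–F# — a G# minor seventh chord. The bass D# is the fifth, so this is second inversion: figured 4/3.

4/3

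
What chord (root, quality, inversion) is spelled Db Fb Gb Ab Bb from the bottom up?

Gb dominant ninth, second inversion

Reducing to letter names: Db, Fb, Gb, Ab, Bb. These stack in thirds as Gb–Bb–Db–Fb–Ab — a Gb dominant ninth chord.
With the fifth (Db) in the bass, the chord is in second inversion.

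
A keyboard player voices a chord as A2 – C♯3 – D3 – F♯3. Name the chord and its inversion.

The distinct note names are A, C#, D, F#. Stacked in thirds they read D–F#–A–C#, which is a major seventh chord on D.
A is the fifth of D major seventh; fifth in the bass means second inversion (figured bass 4/3).

D major seventh, second inversion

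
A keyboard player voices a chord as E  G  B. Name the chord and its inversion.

E minor, root position

The pitch classes E, G, B arrange in thirds as E–G–B: an E minor triad.
With the root (E) in the bass, the chord is in root position (figured bass 5/3).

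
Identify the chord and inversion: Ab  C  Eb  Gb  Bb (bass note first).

Ab dominant ninth, root position

The pitch classes Ab, C, Eb, Gb, Bb arrange in thirds as Ab–C–Eb–Gb–Bb: an Ab dominant ninth chord.
The lowest note is Ab, the root of the chord, so this is root position.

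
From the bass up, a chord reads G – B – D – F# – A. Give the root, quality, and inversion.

G major ninth, root position

The pitch classes G, B, D, F#, A arrange in thirds as G–B–D–F#–A: a G major ninth chord.
The lowest note is G, the root of the chord, so this is root position.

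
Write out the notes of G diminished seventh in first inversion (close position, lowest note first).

Bb, Db, Fb, G

The chord tones are G–Bb–Db–Fb. With the third (Bb) lowest for first inversion: Bb, Db, Fb, G.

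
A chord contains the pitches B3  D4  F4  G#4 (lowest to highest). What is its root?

G#

Reordering B, D, F, G# into stacked thirds gives G#–B–D–F; the bottom of that stack, G#, is the root.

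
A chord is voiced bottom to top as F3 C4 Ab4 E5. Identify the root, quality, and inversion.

The distinct note names are F, C, Ab, E. Stacked in thirds they read F–Ab–C–E, which is a minor-major seventh chord on F.
With the root (F) in the bass, the chord is in root position (figured bass 7).

F minor-major seventh, root position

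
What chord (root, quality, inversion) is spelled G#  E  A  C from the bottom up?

Reducing to letter names: G#, E, A, C. These stack in thirds as A–C–E–G# — an A minor-major seventh chord.
The lowest note is G#, the seventh of the chord, so this is third inversion (figured bass 4/2).

A minor-major seventh, third inversion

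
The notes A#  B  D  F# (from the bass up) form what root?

B

A#, B, D, F# are the tones of a B minor-major seventh chord (B–D–F#–A#), making B the root.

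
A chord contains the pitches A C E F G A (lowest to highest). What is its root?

F

Reordering A, C, E, F, G into stacked thirds gives F–A–C–E–G; the bottom of that stack, F, is the root.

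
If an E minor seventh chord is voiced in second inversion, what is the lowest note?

B

In second inversion the fifth is lowest. For E minor seventh (E–G–B–D) that is B.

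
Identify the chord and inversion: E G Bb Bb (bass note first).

E diminished, root position

The pitch classes E, G, Bb arrange in thirds as E–G–Bb: an E diminished triad.
With the root (E) in the bass, the chord is in root position (figured bass 5/3).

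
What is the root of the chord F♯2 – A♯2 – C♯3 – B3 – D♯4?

B

F#, A#, C#, B, D# are the tones of a B major ninth chord (B–D#–F#–A#–C#), making B the root.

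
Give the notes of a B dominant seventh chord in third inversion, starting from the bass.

B dominant seventh is B–D#–F#–A. Third inversion puts the seventh (A) in the bass, with the remaining tones above: A, B, D#, F#.

A, B, D#, F#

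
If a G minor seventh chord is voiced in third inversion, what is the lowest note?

F

In third inversion the seventh is lowest. For G minor seventh (G–Bb–D–F) that is F.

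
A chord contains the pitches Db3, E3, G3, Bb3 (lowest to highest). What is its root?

Reordering Db, E, G, Bb into stacked thirds gives E–G–Bb–Db; the bottom of that stack, E, is the root.

E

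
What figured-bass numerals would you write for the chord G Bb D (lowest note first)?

The notes G, Bb, D stack in thirds as G–Bb–D — a G minor triad. The bass G is the root, so this is root position: figured 5/3.

5/3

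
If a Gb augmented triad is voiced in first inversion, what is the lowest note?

Bb

In first inversion the third is lowest. For Gb augmented (Gb–Bb–D) that is Bb.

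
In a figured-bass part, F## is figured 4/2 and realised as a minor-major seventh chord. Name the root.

G#

The figures 4/2 mean the seventh of the chord is in the bass. If F## is the seventh of a minor-major seventh chord, the root is G# (chord tones G#–B–D#–F##).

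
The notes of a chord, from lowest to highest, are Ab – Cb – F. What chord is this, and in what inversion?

F diminished, first inversion

The pitch classes Ab, Cb, F arrange in thirds as F–Ab–Cb: an F diminished triad.
Ab is the third of F diminished; third in the bass means first inversion (figured bass 6).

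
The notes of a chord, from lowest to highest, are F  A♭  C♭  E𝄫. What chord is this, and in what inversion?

The distinct note names are F, Ab, Cb, Ebb. Stacked in thirds they read F–Ab–Cb–Ebb, which is a diminished seventh chord on F.
The lowest note is F, the root of the chord, so this is root position (figured bass 7).

F diminished seventh, root position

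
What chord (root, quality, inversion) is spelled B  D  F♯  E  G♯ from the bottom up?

E dominant ninth, second inversion

Reducing to letter names: B, D, F#, E, G#. These stack in thirds as E–G#–B–D–F# — an E dominant ninth chord.
With the fifth (B) in the bass, the chord is in second inversion.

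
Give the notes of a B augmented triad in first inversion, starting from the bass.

D#, F##, B

The chord tones are B–D#–F##. With the third (D#) lowest for first inversion: D#, F##, B.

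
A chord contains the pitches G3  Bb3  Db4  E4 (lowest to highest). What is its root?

The distinct letter names are G, Bb, Db, E. Arranged as a stack of thirds they read E–G–Bb–Db, so E is the root (an E diminished seventh chord).

E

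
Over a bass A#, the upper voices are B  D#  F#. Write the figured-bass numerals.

4/2

The notes A#, B, D#, F# stack in thirds as B–D#–F#–A# — a B major seventh chord. The bass A# is the seventh, so this is third inversion: figured 4/2.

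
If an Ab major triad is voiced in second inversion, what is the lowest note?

The fifth of Ab major (Ab–C–Eb) is Eb; that is the bass in second inversion.

Eb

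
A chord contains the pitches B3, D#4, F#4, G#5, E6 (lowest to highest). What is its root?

E

Reordering B, D#, F#, G#, E into stacked thirds gives E–G#–B–D#–F#; the bottom of that stack, E, is the root.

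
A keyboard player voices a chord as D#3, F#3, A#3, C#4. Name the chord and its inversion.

D# minor seventh, root position

Reducing to letter names: D#, F#, A#, C#. These stack in thirds as D#–F#–A#–C# — a D# minor seventh chord.
With the root (D#) in the bass, the chord is in root position (figured bass 7).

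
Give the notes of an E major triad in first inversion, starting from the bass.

G#, B, E

E major is E–G#–B. First inversion puts the third (G#) in the bass, with the remaining tones above: G#, B, E.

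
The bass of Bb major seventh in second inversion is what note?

F

Bb major seventh is Bb–D–F–A. Second inversion places the fifth in the bass: F.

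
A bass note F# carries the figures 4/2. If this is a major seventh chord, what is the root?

The figures 4/2 mean the seventh of the chord is in the bass. If F# is the seventh of a major seventh chord, the root is G (chord tones G–B–D–F#).

G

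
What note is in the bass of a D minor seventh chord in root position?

In root position the root is lowest. For D minor seventh (D–F–A–C) that is D.

D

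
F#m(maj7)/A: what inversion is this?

F#m(maj7)/A means F# minor-major seventh with A in the bass. A is the third of F# minor-major seventh (F#–A–C#–E#), so this is first inversion.

first inversion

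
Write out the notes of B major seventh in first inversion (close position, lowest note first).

D#, F#, A#, B

The chord tones are B–D#–F#–A#. With the third (D#) lowest for first inversion: D#, F#, A#, B.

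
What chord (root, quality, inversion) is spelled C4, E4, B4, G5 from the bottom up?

C major seventh, root position

The distinct note names are C, E, B, G. Stacked in thirds they read C–E–G–B, which is a major seventh chord on C.
The lowest note is C, the root of the chord, so this is root position (figured bass 7).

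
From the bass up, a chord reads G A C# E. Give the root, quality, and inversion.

The pitch classes G, A, C#, E arrange in thirds as A–C#–E–G: an A dominant seventh chord.
G is the seventh of A dominant seventh; seventh in the bass means third inversion (figured bass 4/2).

A dominant seventh, third inversion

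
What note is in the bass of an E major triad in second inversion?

In second inversion the fifth is lowest. For E major (E–G#–B) that is B.

B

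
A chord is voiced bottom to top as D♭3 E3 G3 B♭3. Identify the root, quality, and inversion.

The pitch classes Db, E, G, Bb arrange in thirds as E–G–Bb–Db: an E diminished seventh chord.
Db is the seventh of E diminished seventh; seventh in the bass means third inversion (figured bass 4/2).

E diminished seventh, third inversion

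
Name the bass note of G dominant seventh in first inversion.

B

The third of G dominant seventh (G–B–D–F) is B; that is the bass in first inversion.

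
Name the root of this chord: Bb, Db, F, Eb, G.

Eb

Bb, Db, F, Eb, G are the tones of an Eb dominant ninth chord (Eb–G–Bb–Db–F), making Eb the root.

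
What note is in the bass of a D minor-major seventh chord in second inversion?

A

In second inversion the fifth is lowest. For D minor-major seventh (D–F–A–C#) that is A.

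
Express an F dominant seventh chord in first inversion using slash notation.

First inversion of F dominant seventh has the third (A) in the bass. As a slash chord: F7/A.

F7/A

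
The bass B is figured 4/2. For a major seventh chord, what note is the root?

C

The figures 4/2 mean the seventh of the chord is in the bass. If B is the seventh of a major seventh chord, the root is C (chord tones C–E–G–B).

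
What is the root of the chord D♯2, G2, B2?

Reordering D#, G, B into stacked thirds gives G–B–D#; the bottom of that stack, G, is the root.

G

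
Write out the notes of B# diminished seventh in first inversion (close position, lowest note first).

D#, F#, A, B#

B# diminished seventh is B#–D#–F#–A. First inversion puts the third (D#) in the bass, with the remaining tones above: D#, F#, A, B#.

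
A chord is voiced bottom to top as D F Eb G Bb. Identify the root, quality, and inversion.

The distinct note names are D, F, Eb, G, Bb. Stacked in thirds they read Eb–G–Bb–D–F, which is a major ninth chord on Eb.
With the seventh (D) in the bass, the chord is in third inversion.

Eb major ninth, third inversion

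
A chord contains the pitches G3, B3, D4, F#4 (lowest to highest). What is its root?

G

G, B, D, F# are the tones of a G major seventh chord (G–B–D–F#), making G the root.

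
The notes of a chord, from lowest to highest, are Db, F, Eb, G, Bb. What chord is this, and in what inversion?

Eb dominant ninth, third inversion

The pitch classes Db, F, Eb, G, Bb arrange in thirds as Eb–G–Bb–Db–F: an Eb dominant ninth chord.
The lowest note is Db, the seventh of the chord, so this is third inversion.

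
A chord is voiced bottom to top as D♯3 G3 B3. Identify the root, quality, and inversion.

The pitch classes D#, G, B arrange in thirds as G–B–D#: a G augmented triad.
With the fifth (D#) in the bass, the chord is in second inversion (figured bass 6/4).

G augmented, second inversion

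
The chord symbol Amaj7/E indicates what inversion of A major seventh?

Amaj7/E means A major seventh with E in the bass. E is the fifth of A major seventh (A–C#–E–G#), so this is second inversion.

second inversion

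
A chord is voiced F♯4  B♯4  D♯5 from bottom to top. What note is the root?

The distinct letter names are F#, B#, D#. Arranged as a stack of thirds they read B#–D#–F#, so B# is the root (a B# diminished triad).

B#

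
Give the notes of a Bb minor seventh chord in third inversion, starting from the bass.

The chord tones are Bb–Db–F–Ab. With the seventh (Ab) lowest for third inversion: Ab, Bb, Db, F.

Ab, Bb, Db, F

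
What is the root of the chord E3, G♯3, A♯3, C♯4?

Reordering E, G#, A#, C# into stacked thirds gives A#–C#–E–G#; the bottom of that stack, A#, is the root.

A#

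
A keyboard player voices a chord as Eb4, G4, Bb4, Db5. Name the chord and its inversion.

Eb dominant seventh, root position

The distinct note names are Eb, G, Bb, Db. Stacked in thirds they read Eb–G–Bb–Db, which is a dominant seventh chord on Eb.
The lowest note is Eb, the root of the chord, so this is root position (figured bass 7).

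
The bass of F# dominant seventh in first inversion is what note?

The third of F# dominant seventh (F#–A#–C#–E) is A#; that is the bass in first inversion.

A#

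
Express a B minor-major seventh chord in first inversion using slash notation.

First inversion of B minor-major seventh has the third (D) in the bass. As a slash chord: Bm(maj7)/D.

Bm(maj7)/D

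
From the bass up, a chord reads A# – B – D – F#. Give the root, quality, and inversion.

The pitch classes A#, B, D, F# arrange in thirds as B–D–F#–A#: a B minor-major seventh chord.
The lowest note is A#, the seventh of the chord, so this is third inversion (figured bass 4/2).

B minor-major seventh, third inversion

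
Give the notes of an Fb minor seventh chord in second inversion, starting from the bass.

Cb, Ebb, Fb, Abb

Fb minor seventh is Fb–Abb–Cb–Ebb. Second inversion puts the fifth (Cb) in the bass, with the remaining tones above: Cb, Ebb, Fb, Abb.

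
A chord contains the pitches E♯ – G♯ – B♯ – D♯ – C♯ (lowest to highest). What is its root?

The distinct letter names are E#, G#, B#, D#, C#. Arranged as a stack of thirds they read C#–E#–G#–B#–D#, so C# is the root (a C# major ninth chord).

C#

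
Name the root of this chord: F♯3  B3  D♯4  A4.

Reordering F#, B, D#, A into stacked thirds gives B–D#–F#–A; the bottom of that stack, B, is the root.

B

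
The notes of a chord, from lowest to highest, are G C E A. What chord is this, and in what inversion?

The pitch classes G, C, E, A arrange in thirds as A–C–E–G: an A minor seventh chord.
With the seventh (G) in the bass, the chord is in third inversion (figured bass 4/2).

A minor seventh, third inversion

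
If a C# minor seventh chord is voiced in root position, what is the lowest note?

The root of C# minor seventh (C#–E–G#–B) is C#; that is the bass in root position.

C#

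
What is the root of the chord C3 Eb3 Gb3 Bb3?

The distinct letter names are C, Eb, Gb, Bb. Arranged as a stack of thirds they read C–Eb–Gb–Bb, so C is the root (a C half-diminished seventh chord).

C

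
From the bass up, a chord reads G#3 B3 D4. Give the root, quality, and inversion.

The pitch classes G#, B, D arrange in thirds as G#–B–D: a G# diminished triad.
The lowest note is G#, the root of the chord, so this is root position (figured bass 5/3).

G# diminished, root position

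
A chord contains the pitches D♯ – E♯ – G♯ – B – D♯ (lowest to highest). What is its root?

E#

Reordering D#, E#, G#, B into stacked thirds gives E#–G#–B–D#; the bottom of that stack, E#, is the root.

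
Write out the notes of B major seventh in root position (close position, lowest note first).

The chord tones are B–D#–F#–A#. With the root (B) lowest for root position: B, D#, F#, A#.

B, D#, F#, A#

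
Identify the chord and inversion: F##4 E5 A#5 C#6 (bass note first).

Reducing to letter names: F##, E, A#, C#. These stack in thirds as F##–A#–C#–E — an F## diminished seventh chord.
F## is the root of F## diminished seventh; root in the bass means root position (figured bass 7).

F## diminished seventh, root position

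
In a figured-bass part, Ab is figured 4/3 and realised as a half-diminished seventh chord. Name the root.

D

The figures 4/3 mean the fifth of the chord is in the bass. If Ab is the fifth of a half-diminished seventh chord, the root is D (chord tones D–F–Ab–C).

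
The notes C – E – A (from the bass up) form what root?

C, E, A are the tones of an A minor triad (A–C–E), making A the root.

A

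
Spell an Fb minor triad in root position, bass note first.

Fb, Abb, Cb

Fb minor is Fb–Abb–Cb. Root position puts the root (Fb) in the bass, with the remaining tones above: Fb, Abb, Cb.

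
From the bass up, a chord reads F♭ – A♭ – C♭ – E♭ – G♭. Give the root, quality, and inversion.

Fb major ninth, root position

The pitch classes Fb, Ab, Cb, Eb, Gb arrange in thirds as Fb–Ab–Cb–Eb–Gb: an Fb major ninth chord.
With the root (Fb) in the bass, the chord is in root position.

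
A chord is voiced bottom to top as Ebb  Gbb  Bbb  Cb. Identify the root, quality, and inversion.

The pitch classes Ebb, Gbb, Bbb, Cb arrange in thirds as Cb–Ebb–Gbb–Bbb: a Cb half-diminished seventh chord.
With the third (Ebb) in the bass, the chord is in first inversion (figured bass 6/5).

Cb half-diminished seventh, first inversion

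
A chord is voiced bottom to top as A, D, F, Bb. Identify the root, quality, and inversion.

Bb major seventh, third inversion

The distinct note names are A, D, F, Bb. Stacked in thirds they read Bb–D–F–A, which is a major seventh chord on Bb.
A is the seventh of Bb major seventh; seventh in the bass means third inversion (figured bass 4/2).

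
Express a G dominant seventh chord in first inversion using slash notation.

First inversion of G dominant seventh has the third (B) in the bass. As a slash chord: G7/B.

G7/B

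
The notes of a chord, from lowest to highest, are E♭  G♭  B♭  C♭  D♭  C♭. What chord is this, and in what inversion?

Cb major ninth, first inversion

The distinct note names are Eb, Gb, Bb, Cb, Db. Stacked in thirds they read Cb–Eb–Gb–Bb–Db, which is a major ninth chord on Cb.
The lowest note is Eb, the third of the chord, so this is first inversion.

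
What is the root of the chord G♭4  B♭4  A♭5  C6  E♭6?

Reordering Gb, Bb, Ab, C, Eb into stacked thirds gives Ab–C–Eb–Gb–Bb; the bottom of that stack, Ab, is the root.

Ab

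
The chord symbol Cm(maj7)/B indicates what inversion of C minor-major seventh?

third inversion

Cm(maj7)/B means C minor-major seventh with B in the bass. B is the seventh of C minor-major seventh (C–Eb–G–B), so this is third inversion.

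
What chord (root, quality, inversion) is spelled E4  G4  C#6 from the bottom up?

The distinct note names are E, G, C#. Stacked in thirds they read C#–E–G, which is a diminished triad on C#.
E is the third of C# diminished; third in the bass means first inversion (figured bass 6).

C# diminished, first inversion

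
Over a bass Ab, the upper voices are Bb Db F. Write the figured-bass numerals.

4/2

The notes Ab, Bb, Db, F stack in thirds as Bb–Db–F–Ab — a Bb minor seventh chord. The bass Ab is the seventh, so this is third inversion: figured 4/2.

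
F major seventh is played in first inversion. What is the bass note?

The third of F major seventh (F–A–C–E) is A; that is the bass in first inversion.

A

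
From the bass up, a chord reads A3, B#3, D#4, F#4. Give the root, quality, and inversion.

B# diminished seventh, third inversion

Reducing to letter names: A, B#, D#, F#. These stack in thirds as B#–D#–F#–A — a B# diminished seventh chord.
The lowest note is A, the seventh of the chord, so this is third inversion (figured bass 4/2).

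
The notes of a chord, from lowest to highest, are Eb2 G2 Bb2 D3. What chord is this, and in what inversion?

Eb major seventh, root position

The pitch classes Eb, G, Bb, D arrange in thirds as Eb–G–Bb–D: an Eb major seventh chord.
The lowest note is Eb, the root of the chord, so this is root position (figured bass 7).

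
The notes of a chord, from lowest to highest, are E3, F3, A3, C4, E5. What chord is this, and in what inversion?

Reducing to letter names: E, F, A, C. These stack in thirds as F–A–C–E — an F major seventh chord.
The lowest note is E, the seventh of the chord, so this is third inversion (figured bass 4/2).

F major seventh, third inversion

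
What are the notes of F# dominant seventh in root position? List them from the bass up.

The chord tones are F#–A#–C#–E. With the root (F#) lowest for root position: F#, A#, C#, E.

F#, A#, C#, E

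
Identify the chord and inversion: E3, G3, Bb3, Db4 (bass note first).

The distinct note names are E, G, Bb, Db. Stacked in thirds they read E–G–Bb–Db, which is a diminished seventh chord on E.
With the root (E) in the bass, the chord is in root position (figured bass 7).

E diminished seventh, root position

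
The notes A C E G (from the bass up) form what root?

A

A, C, E, G are the tones of an A minor seventh chord (A–C–E–G), making A the root.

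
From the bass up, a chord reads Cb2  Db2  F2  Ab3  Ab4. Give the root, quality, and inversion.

Db dominant seventh, third inversion

Reducing to letter names: Cb, Db, F, Ab. These stack in thirds as Db–F–Ab–Cb — a Db dominant seventh chord.
Cb is the seventh of Db dominant seventh; seventh in the bass means third inversion (figured bass 4/2).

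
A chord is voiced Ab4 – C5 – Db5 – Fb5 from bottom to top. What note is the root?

Ab, C, Db, Fb are the tones of a Db minor-major seventh chord (Db–Fb–Ab–C), making Db the root.

Db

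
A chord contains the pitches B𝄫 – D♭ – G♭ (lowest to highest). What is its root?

Reordering Bbb, Db, Gb into stacked thirds gives Gb–Bbb–Db; the bottom of that stack, Gb, is the root.

Gb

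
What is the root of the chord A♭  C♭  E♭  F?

F

Ab, Cb, Eb, F are the tones of an F half-diminished seventh chord (F–Ab–Cb–Eb), making F the root.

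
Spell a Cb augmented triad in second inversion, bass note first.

G, Cb, Eb

Cb augmented is Cb–Eb–G. Second inversion puts the fifth (G) in the bass, with the remaining tones above: G, Cb, Eb.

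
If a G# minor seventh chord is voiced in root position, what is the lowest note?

G# minor seventh is G#–B–D#–F#. Root position places the root in the bass: G#.

G#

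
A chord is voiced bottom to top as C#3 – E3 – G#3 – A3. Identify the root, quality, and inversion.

A major seventh, first inversion

The distinct note names are C#, E, G#, A. Stacked in thirds they read A–C#–E–G#, which is a major seventh chord on A.
With the third (C#) in the bass, the chord is in first inversion (figured bass 6/5).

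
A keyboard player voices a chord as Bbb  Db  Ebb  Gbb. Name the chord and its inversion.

Ebb minor-major seventh, second inversion

Reducing to letter names: Bbb, Db, Ebb, Gbb. These stack in thirds as Ebb–Gbb–Bbb–Db — an Ebb minor-major seventh chord.
Bbb is the fifth of Ebb minor-major seventh; fifth in the bass means second inversion (figured bass 4/3).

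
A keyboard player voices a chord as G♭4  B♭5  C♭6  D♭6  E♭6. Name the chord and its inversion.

The distinct note names are Gb, Bb, Cb, Db, Eb. Stacked in thirds they read Cb–Eb–Gb–Bb–Db, which is a major ninth chord on Cb.
The lowest note is Gb, the fifth of the chord, so this is second inversion.

Cb major ninth, second inversion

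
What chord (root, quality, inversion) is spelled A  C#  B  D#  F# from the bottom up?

B dominant ninth, third inversion

Reducing to letter names: A, C#, B, D#, F#. These stack in thirds as B–D#–F#–A–C# — a B dominant ninth chord.
The lowest note is A, the seventh of the chord, so this is third inversion.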